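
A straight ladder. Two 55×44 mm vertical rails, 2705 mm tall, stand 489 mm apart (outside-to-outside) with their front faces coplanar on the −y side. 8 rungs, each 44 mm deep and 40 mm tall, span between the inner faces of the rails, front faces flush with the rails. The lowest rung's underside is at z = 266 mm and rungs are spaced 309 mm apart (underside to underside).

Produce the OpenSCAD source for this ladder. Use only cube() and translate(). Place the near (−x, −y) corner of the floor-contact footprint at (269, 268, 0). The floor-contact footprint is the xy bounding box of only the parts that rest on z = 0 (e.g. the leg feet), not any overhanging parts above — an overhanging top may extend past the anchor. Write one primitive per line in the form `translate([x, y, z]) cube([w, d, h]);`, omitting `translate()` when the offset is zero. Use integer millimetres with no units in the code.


// rung span = 489 - 2*55 = 379
// rung[k] z = 266 + k*309
translate([269, 268, 0]) cube([55, 44, 2705]);
translate([703, 268, 0]) cube([55, 44, 2705]);
translate([324, 268, 266]) cube([379, 44, 40]);
translate([324, 268, 575]) cube([379, 44, 40]);
translate([324, 268, 884]) cube([379, 44, 40]);
translate([324, 268, 1193]) cube([379, 44, 40]);
translate([324, 268, 1502]) cube([379, 44, 40]);
translate([324, 268, 1811]) cube([379, 44, 40]);
translate([324, 268, 2120]) cube([379, 44, 40]);
translate([324, 268, 2429]) cube([379, 44, 40]);


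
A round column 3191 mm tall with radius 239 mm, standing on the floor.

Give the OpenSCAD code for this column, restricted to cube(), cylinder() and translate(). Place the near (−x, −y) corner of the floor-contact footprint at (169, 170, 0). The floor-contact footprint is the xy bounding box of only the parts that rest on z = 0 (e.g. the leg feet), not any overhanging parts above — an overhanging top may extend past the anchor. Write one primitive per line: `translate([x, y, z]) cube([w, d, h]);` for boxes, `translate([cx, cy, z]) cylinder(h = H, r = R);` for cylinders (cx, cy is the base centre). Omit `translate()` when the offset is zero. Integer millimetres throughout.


translate([408, 409, 0]) cylinder(h = 3191, r = 239);


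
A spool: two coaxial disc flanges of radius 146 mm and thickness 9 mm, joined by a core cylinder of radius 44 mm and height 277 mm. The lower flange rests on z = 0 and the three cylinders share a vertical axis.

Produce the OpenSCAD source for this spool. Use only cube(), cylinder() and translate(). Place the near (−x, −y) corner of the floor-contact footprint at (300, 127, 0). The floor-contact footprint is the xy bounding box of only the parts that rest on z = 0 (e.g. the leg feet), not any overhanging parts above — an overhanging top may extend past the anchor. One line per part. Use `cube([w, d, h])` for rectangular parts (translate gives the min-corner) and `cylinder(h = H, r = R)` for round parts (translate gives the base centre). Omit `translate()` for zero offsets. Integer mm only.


translate([446, 273, 0]) cylinder(h = 9, r = 146);
translate([446, 273, 9]) cylinder(h = 277, r = 44);
translate([446, 273, 286]) cylinder(h = 9, r = 146);


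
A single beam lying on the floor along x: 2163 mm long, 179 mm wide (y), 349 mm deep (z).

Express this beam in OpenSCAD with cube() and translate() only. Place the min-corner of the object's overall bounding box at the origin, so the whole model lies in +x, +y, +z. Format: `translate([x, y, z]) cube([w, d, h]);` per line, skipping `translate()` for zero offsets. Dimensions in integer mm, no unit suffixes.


cube([2163, 179, 349]);


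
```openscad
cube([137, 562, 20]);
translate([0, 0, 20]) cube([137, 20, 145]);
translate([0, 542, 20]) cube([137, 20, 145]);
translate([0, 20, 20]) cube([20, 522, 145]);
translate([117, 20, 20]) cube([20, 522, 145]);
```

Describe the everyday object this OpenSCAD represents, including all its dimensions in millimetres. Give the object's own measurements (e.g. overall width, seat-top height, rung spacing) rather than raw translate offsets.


An open-topped rectangular box: outside dimensions 137×562×165 mm, with a uniform wall and base thickness of 20 mm. The base is a full 137×562 slab on the floor; four walls sit on top of the base. The front and back walls (the −y and +y sides) span the full width; the two side walls fit between them.


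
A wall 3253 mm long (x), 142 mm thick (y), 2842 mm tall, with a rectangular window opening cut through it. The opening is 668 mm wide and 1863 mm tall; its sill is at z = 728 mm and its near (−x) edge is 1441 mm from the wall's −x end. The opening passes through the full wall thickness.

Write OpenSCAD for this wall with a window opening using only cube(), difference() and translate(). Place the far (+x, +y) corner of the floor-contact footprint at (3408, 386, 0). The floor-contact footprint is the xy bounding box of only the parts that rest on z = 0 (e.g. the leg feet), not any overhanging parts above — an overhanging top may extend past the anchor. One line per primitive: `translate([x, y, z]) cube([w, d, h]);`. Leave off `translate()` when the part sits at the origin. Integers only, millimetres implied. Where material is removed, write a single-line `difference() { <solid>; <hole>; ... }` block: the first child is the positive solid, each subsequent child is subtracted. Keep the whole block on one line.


difference() { translate([155, 244, 0]) cube([3253, 142, 2842]); translate([1596, 244, 728]) cube([668, 142, 1863]); }


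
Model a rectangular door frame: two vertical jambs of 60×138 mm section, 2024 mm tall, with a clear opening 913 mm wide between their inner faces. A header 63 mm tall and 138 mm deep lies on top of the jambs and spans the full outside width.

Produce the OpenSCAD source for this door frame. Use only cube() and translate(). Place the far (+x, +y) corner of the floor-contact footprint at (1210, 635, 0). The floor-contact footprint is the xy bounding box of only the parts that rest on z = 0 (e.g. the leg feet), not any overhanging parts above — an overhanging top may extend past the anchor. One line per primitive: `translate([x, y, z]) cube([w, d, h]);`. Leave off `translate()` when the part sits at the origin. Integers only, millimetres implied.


translate([177, 497, 0]) cube([60, 138, 2024]);
translate([1150, 497, 0]) cube([60, 138, 2024]);
translate([177, 497, 2024]) cube([1033, 138, 63]);


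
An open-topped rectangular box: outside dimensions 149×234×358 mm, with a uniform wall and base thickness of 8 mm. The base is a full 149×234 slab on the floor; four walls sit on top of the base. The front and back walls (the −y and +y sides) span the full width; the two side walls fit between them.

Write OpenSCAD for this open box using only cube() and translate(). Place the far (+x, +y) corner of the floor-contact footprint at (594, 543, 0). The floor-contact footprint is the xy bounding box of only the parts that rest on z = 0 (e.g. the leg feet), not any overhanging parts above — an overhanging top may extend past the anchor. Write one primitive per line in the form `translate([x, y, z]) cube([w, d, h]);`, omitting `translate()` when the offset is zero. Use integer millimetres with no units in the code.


translate([445, 309, 0]) cube([149, 234, 8]);
translate([445, 309, 8]) cube([149, 8, 350]);
translate([445, 535, 8]) cube([149, 8, 350]);
translate([445, 317, 8]) cube([8, 218, 350]);
translate([586, 317, 8]) cube([8, 218, 350]);


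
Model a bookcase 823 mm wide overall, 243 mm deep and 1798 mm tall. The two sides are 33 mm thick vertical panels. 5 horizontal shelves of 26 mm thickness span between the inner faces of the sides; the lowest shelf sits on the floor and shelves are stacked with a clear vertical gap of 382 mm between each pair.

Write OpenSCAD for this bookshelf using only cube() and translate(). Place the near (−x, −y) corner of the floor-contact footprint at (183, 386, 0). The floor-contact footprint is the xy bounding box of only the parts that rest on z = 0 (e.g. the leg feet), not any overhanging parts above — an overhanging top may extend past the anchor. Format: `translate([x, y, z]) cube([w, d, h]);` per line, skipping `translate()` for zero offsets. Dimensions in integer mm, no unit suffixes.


translate([183, 386, 0]) cube([33, 243, 1798]);
translate([973, 386, 0]) cube([33, 243, 1798]);
translate([216, 386, 0]) cube([757, 243, 26]);
translate([216, 386, 408]) cube([757, 243, 26]);
translate([216, 386, 816]) cube([757, 243, 26]);
translate([216, 386, 1224]) cube([757, 243, 26]);
translate([216, 386, 1632]) cube([757, 243, 26]);


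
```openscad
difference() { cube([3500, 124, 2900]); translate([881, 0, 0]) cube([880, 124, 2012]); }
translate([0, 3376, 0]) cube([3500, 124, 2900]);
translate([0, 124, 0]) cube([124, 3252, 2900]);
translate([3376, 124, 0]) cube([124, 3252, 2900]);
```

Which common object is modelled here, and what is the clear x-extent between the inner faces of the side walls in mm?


A single room. The interior width is 3252 mm.

Four walls enclosing a rectangle with a door in the front wall — a room. Outside width 3500 minus two 124 mm walls gives 3252 mm.


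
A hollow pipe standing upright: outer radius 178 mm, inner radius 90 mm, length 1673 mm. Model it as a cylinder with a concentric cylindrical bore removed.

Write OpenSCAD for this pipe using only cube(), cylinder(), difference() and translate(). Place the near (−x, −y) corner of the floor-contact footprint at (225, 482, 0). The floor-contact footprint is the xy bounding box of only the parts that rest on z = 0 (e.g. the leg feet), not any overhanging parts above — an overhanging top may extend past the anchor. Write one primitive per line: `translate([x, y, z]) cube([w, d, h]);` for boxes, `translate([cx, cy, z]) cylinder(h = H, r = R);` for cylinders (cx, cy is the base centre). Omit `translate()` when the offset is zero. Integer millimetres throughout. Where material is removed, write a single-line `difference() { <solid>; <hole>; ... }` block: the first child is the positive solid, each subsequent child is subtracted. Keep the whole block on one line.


difference() { translate([403, 660, 0]) cylinder(h = 1673, r = 178); translate([403, 660, 0]) cylinder(h = 1673, r = 90); }


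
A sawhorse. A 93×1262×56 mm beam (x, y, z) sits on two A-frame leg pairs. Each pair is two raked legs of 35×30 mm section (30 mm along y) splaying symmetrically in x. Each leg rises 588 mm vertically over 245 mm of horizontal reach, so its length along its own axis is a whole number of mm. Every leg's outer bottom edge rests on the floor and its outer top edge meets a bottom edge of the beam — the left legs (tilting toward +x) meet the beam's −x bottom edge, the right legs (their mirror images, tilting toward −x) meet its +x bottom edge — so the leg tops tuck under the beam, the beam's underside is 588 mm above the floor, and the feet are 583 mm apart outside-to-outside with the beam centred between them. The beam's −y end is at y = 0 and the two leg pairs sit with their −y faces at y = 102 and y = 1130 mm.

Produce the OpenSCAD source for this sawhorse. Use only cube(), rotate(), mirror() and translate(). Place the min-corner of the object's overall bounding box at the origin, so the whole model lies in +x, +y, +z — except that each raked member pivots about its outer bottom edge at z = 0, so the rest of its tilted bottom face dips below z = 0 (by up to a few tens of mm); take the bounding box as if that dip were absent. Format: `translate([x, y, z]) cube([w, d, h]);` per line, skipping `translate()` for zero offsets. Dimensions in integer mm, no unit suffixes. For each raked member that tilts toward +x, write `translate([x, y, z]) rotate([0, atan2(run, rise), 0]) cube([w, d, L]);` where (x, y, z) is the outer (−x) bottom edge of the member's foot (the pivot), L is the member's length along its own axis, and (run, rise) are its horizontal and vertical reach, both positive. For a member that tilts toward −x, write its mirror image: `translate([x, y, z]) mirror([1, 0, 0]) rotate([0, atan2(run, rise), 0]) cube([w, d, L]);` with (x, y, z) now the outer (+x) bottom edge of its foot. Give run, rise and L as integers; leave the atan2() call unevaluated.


// leg length = √(245² + 588²) = 637
// right-leg outer foot x = 2·245 + 93 = 583
// beam min-corner = (245, 0, 588)
translate([245, 0, 588]) cube([93, 1262, 56]);
translate([0, 102, 0]) rotate([0, atan2(245, 588), 0]) cube([35, 30, 637]);
translate([583, 102, 0]) mirror([1, 0, 0]) rotate([0, atan2(245, 588), 0]) cube([35, 30, 637]);
translate([0, 1130, 0]) rotate([0, atan2(245, 588), 0]) cube([35, 30, 637]);
translate([583, 1130, 0]) mirror([1, 0, 0]) rotate([0, atan2(245, 588), 0]) cube([35, 30, 637]);


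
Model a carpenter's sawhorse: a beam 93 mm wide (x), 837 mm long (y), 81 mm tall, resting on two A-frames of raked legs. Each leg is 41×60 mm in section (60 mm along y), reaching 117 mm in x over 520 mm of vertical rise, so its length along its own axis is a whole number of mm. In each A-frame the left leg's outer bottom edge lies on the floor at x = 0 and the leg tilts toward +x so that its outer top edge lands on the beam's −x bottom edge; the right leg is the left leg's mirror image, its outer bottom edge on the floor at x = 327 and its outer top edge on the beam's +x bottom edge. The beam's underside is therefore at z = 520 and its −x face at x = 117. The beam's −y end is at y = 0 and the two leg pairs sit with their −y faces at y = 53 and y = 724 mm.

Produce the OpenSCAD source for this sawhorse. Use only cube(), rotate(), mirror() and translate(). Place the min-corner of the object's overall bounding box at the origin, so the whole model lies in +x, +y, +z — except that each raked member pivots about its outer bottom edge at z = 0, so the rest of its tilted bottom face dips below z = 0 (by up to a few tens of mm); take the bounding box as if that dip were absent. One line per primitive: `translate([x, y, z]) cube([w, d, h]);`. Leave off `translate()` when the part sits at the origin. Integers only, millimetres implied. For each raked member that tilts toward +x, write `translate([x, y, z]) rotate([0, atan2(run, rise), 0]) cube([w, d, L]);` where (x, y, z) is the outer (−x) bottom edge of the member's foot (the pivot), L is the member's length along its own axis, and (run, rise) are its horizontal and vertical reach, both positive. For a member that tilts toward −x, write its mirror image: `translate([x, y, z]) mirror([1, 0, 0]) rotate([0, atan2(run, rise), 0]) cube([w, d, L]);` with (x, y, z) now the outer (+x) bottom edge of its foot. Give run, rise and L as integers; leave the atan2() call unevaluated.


// leg length = √(117² + 520²) = 533
// right-leg outer foot x = 2·117 + 93 = 327
// beam min-corner = (117, 0, 520)
translate([117, 0, 520]) cube([93, 837, 81]);
translate([0, 53, 0]) rotate([0, atan2(117, 520), 0]) cube([41, 60, 533]);
translate([327, 53, 0]) mirror([1, 0, 0]) rotate([0, atan2(117, 520), 0]) cube([41, 60, 533]);
translate([0, 724, 0]) rotate([0, atan2(117, 520), 0]) cube([41, 60, 533]);
translate([327, 724, 0]) mirror([1, 0, 0]) rotate([0, atan2(117, 520), 0]) cube([41, 60, 533]);


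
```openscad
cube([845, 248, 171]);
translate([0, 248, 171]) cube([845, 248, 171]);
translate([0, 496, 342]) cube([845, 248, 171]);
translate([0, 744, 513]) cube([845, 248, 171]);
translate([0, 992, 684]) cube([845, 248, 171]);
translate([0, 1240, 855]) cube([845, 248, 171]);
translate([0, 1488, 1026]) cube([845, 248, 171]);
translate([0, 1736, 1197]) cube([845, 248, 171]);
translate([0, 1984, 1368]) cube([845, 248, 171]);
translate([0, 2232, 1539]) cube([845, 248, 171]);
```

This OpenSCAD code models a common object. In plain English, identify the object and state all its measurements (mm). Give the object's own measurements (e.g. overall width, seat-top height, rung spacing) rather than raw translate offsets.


A straight staircase of 10 solid steps. Each step is 845 mm wide (x), 248 mm deep (y, the going) and 171 mm tall (the rise). The first step rests on the floor; each subsequent step sits one going further in +y and one rise higher in +z, directly behind and above the previous step with no overlap.


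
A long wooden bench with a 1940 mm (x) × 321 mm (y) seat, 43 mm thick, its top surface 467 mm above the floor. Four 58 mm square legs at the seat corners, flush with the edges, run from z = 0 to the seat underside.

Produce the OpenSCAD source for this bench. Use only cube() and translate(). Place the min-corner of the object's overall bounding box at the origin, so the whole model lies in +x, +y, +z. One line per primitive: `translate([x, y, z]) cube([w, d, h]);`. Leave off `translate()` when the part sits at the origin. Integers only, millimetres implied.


translate([0, 0, 424]) cube([1940, 321, 43]);
cube([58, 58, 424]);
translate([0, 263, 0]) cube([58, 58, 424]);
translate([1882, 0, 0]) cube([58, 58, 424]);
translate([1882, 263, 0]) cube([58, 58, 424]);


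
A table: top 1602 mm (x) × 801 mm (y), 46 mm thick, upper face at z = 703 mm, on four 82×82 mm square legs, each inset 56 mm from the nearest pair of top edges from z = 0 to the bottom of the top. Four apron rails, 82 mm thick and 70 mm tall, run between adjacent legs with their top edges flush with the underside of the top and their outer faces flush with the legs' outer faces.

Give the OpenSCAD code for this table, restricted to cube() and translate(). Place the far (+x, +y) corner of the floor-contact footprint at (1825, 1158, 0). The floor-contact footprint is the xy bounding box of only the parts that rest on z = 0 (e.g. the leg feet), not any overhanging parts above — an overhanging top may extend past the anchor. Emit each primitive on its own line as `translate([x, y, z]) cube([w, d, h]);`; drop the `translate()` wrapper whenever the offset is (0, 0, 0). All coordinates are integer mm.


// leg_h = 703 - 46 = 657
// apron z = 657 - 70 = 587
translate([279, 413, 657]) cube([1602, 801, 46]);
translate([335, 469, 0]) cube([82, 82, 657]);
translate([1743, 469, 0]) cube([82, 82, 657]);
translate([335, 1076, 0]) cube([82, 82, 657]);
translate([1743, 1076, 0]) cube([82, 82, 657]);
translate([417, 469, 587]) cube([1326, 82, 70]);
translate([417, 1076, 587]) cube([1326, 82, 70]);
translate([335, 551, 587]) cube([82, 525, 70]);
translate([1743, 551, 587]) cube([82, 525, 70]);


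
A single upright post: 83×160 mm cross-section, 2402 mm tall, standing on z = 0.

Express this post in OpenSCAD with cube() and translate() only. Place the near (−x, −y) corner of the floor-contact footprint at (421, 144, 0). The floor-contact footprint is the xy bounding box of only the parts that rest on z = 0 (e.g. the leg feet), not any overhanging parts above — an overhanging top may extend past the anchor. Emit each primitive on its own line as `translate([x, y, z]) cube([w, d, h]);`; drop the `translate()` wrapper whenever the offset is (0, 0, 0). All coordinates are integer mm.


translate([421, 144, 0]) cube([83, 160, 2402]);


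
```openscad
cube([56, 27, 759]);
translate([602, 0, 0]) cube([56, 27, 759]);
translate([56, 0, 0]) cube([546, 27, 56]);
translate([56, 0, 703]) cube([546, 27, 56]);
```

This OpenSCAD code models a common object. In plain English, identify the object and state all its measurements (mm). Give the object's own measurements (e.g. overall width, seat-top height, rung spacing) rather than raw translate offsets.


A rectangular picture frame lying in the x–z plane (depth along y). The opening is 546 mm wide (x) by 647 mm tall (z), surrounded by a border 56 mm wide on all four sides. The frame is 27 mm deep and is made of two full-height vertical stiles with two horizontal rails fitted between them.


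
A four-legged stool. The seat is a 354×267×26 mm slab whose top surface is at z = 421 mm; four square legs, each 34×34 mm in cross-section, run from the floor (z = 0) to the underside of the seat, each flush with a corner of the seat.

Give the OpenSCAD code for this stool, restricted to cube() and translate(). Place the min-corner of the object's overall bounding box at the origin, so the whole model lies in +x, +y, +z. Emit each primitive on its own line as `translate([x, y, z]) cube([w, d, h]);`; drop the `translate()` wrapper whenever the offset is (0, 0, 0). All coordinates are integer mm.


translate([0, 0, 395]) cube([354, 267, 26]);
cube([34, 34, 395]);
translate([320, 0, 0]) cube([34, 34, 395]);
translate([0, 233, 0]) cube([34, 34, 395]);
translate([320, 233, 0]) cube([34, 34, 395]);


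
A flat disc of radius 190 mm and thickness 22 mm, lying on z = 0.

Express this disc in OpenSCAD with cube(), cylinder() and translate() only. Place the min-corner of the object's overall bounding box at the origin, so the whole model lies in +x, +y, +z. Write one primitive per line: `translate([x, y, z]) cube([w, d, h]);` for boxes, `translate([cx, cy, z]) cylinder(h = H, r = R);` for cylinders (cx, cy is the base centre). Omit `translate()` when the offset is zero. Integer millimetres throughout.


translate([190, 190, 0]) cylinder(h = 22, r = 190);


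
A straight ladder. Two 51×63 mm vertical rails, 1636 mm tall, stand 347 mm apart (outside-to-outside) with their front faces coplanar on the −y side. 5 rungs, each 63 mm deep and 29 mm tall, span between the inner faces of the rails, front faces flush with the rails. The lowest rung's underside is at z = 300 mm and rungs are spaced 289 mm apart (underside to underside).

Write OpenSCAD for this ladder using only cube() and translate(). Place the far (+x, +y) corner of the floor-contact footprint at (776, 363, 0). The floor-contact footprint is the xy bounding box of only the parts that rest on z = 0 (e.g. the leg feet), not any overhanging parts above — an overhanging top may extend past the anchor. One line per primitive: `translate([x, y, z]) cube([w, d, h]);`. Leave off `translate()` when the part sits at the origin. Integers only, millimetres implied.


translate([429, 300, 0]) cube([51, 63, 1636]);
translate([725, 300, 0]) cube([51, 63, 1636]);
translate([480, 300, 300]) cube([245, 63, 29]);
translate([480, 300, 589]) cube([245, 63, 29]);
translate([480, 300, 878]) cube([245, 63, 29]);
translate([480, 300, 1167]) cube([245, 63, 29]);
translate([480, 300, 1456]) cube([245, 63, 29]);


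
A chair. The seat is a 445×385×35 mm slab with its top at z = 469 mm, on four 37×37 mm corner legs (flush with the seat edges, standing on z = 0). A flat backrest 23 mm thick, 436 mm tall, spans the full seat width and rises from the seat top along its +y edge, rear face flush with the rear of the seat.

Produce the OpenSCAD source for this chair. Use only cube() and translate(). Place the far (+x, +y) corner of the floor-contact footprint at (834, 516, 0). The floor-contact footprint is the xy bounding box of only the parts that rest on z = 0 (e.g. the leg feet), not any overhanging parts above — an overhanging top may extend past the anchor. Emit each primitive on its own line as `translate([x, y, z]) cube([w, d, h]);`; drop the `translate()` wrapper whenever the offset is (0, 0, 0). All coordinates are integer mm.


translate([389, 131, 434]) cube([445, 385, 35]);
translate([389, 131, 0]) cube([37, 37, 434]);
translate([797, 131, 0]) cube([37, 37, 434]);
translate([389, 479, 0]) cube([37, 37, 434]);
translate([797, 479, 0]) cube([37, 37, 434]);
translate([389, 493, 469]) cube([445, 23, 436]);


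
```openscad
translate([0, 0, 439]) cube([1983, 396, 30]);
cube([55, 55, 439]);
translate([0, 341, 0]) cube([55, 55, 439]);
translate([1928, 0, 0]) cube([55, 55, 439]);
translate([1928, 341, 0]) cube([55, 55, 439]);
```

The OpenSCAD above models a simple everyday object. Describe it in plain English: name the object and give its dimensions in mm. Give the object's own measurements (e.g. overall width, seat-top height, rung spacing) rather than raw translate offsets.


A long wooden bench with a 1983 mm (x) × 396 mm (y) seat, 30 mm thick, its top surface 469 mm above the floor. Four 55 mm square legs at the seat corners, flush with the edges, run from z = 0 to the seat underside.


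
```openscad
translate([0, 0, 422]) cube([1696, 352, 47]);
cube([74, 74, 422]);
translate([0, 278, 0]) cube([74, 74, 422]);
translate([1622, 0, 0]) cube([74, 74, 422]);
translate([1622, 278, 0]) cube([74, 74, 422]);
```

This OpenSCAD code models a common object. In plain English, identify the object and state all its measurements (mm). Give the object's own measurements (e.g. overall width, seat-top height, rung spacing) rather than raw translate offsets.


A bench: a 1696×352 mm seat slab, 47 mm thick, top at z = 469 mm, on four 74×74 mm square legs flush with the seat corners and standing on z = 0.


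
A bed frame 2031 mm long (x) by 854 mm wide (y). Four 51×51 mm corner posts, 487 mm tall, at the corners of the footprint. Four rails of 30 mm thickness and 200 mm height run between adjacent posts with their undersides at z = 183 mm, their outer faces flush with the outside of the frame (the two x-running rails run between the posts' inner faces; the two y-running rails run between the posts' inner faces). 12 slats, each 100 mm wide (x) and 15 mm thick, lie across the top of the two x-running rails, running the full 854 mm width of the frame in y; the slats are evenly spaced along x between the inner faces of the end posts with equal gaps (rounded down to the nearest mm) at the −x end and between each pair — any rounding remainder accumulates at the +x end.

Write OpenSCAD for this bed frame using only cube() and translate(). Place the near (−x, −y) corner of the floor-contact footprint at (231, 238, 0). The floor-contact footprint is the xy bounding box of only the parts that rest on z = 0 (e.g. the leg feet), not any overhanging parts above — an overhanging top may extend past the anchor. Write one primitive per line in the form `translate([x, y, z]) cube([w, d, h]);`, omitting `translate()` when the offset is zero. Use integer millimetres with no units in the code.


translate([231, 238, 0]) cube([51, 51, 487]);
translate([231, 1041, 0]) cube([51, 51, 487]);
translate([2211, 238, 0]) cube([51, 51, 487]);
translate([2211, 1041, 0]) cube([51, 51, 487]);
translate([282, 238, 183]) cube([1929, 30, 200]);
translate([282, 1062, 183]) cube([1929, 30, 200]);
translate([231, 289, 183]) cube([30, 752, 200]);
translate([2232, 289, 183]) cube([30, 752, 200]);
translate([338, 238, 383]) cube([100, 854, 15]);
translate([494, 238, 383]) cube([100, 854, 15]);
translate([650, 238, 383]) cube([100, 854, 15]);
translate([806, 238, 383]) cube([100, 854, 15]);
translate([962, 238, 383]) cube([100, 854, 15]);
translate([1118, 238, 383]) cube([100, 854, 15]);
translate([1274, 238, 383]) cube([100, 854, 15]);
translate([1430, 238, 383]) cube([100, 854, 15]);
translate([1586, 238, 383]) cube([100, 854, 15]);
translate([1742, 238, 383]) cube([100, 854, 15]);
translate([1898, 238, 383]) cube([100, 854, 15]);
translate([2054, 238, 383]) cube([100, 854, 15]);


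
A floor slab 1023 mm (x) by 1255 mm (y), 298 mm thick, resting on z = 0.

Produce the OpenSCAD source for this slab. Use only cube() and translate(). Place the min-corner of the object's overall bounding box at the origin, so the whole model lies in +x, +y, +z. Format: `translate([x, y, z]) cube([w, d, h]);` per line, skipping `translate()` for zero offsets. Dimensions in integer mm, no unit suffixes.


cube([1023, 1255, 298]);


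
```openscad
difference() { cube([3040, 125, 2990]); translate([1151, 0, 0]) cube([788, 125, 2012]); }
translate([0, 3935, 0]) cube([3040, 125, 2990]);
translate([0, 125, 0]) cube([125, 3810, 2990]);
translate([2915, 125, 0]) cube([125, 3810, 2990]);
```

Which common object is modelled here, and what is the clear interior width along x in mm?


A single room. The interior width is 2790 mm.

Four walls enclosing a rectangle with a door in the front wall — a room. Outside width 3040 minus two 125 mm walls gives 2790 mm.


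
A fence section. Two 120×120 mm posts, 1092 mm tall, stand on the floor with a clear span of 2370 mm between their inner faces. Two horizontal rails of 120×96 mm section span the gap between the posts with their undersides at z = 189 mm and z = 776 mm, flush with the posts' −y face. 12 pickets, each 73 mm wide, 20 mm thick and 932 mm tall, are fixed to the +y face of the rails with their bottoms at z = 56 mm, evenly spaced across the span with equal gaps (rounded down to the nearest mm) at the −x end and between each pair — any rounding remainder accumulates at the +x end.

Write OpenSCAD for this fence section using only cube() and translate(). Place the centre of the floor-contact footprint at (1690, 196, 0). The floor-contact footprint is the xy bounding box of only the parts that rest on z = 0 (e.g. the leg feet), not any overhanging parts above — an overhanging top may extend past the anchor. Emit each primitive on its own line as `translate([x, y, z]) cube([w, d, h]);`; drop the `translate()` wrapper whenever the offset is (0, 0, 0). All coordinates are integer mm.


translate([385, 136, 0]) cube([120, 120, 1092]);
translate([2875, 136, 0]) cube([120, 120, 1092]);
translate([505, 136, 189]) cube([2370, 120, 96]);
translate([505, 136, 776]) cube([2370, 120, 96]);
translate([619, 256, 56]) cube([73, 20, 932]);
translate([806, 256, 56]) cube([73, 20, 932]);
translate([993, 256, 56]) cube([73, 20, 932]);
translate([1180, 256, 56]) cube([73, 20, 932]);
translate([1367, 256, 56]) cube([73, 20, 932]);
translate([1554, 256, 56]) cube([73, 20, 932]);
translate([1741, 256, 56]) cube([73, 20, 932]);
translate([1928, 256, 56]) cube([73, 20, 932]);
translate([2115, 256, 56]) cube([73, 20, 932]);
translate([2302, 256, 56]) cube([73, 20, 932]);
translate([2489, 256, 56]) cube([73, 20, 932]);
translate([2676, 256, 56]) cube([73, 20, 932]);


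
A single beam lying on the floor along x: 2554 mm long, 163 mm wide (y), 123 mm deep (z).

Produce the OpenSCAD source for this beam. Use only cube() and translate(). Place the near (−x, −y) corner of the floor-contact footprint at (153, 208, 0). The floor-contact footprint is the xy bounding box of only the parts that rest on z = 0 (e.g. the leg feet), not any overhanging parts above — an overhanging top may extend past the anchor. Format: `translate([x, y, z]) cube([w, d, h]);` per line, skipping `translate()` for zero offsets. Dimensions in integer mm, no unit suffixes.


translate([153, 208, 0]) cube([2554, 163, 123]);


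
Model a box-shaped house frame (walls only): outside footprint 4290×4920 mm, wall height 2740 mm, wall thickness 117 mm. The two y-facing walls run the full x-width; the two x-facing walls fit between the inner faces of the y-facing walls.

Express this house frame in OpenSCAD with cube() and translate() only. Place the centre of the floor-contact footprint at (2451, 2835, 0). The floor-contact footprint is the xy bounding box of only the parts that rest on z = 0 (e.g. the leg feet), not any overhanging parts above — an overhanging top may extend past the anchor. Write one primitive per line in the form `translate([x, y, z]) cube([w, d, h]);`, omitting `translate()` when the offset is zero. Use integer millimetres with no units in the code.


translate([306, 375, 0]) cube([4290, 117, 2740]);
translate([306, 5178, 0]) cube([4290, 117, 2740]);
translate([306, 492, 0]) cube([117, 4686, 2740]);
translate([4479, 492, 0]) cube([117, 4686, 2740]);


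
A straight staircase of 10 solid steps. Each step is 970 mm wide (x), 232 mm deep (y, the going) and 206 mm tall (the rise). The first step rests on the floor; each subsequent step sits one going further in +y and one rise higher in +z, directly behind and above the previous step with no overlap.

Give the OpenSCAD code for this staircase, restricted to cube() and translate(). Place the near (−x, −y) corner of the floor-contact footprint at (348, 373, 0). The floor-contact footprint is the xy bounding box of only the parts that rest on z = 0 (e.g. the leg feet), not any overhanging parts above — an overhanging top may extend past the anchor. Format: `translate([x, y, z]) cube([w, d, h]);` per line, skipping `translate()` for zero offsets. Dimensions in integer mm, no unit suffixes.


translate([348, 373, 0]) cube([970, 232, 206]);
translate([348, 605, 206]) cube([970, 232, 206]);
translate([348, 837, 412]) cube([970, 232, 206]);
translate([348, 1069, 618]) cube([970, 232, 206]);
translate([348, 1301, 824]) cube([970, 232, 206]);
translate([348, 1533, 1030]) cube([970, 232, 206]);
translate([348, 1765, 1236]) cube([970, 232, 206]);
translate([348, 1997, 1442]) cube([970, 232, 206]);
translate([348, 2229, 1648]) cube([970, 232, 206]);
translate([348, 2461, 1854]) cube([970, 232, 206]);


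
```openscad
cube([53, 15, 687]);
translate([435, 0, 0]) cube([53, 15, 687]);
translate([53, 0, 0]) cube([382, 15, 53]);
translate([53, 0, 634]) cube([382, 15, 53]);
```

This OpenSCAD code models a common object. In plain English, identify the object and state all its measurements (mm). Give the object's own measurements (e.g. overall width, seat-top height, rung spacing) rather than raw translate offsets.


A rectangular picture frame lying in the x–z plane (depth along y). The opening is 382 mm wide (x) by 581 mm tall (z), surrounded by a border 53 mm wide on all four sides. The frame is 15 mm deep and is made of two full-height vertical stiles with two horizontal rails fitted between them.


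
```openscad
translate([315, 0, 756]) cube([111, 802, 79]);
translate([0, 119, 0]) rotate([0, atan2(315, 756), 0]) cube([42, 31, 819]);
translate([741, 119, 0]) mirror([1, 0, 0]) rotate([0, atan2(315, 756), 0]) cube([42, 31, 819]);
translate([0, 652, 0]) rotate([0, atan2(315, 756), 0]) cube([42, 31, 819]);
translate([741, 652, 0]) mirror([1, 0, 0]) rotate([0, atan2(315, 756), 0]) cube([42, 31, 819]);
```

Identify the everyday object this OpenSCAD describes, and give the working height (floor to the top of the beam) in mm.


A sawhorse. The overall height is 835 mm.

A beam across two mirrored pairs of raked legs — a sawhorse. The beam's underside is at z = 756 (matching the legs' vertical rise in atan2(315, 756)) and the beam is 79 mm tall, so its top is at 756 + 79 = 835 mm. The raked legs top out at the beam's underside, so that is the highest point.


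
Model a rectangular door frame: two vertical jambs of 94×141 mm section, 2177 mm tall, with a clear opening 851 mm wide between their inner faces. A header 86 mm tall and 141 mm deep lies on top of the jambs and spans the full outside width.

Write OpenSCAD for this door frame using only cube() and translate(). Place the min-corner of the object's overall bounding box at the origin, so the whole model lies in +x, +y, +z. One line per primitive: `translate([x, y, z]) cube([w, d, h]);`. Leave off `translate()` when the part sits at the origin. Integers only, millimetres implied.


cube([94, 141, 2177]);
translate([945, 0, 0]) cube([94, 141, 2177]);
translate([0, 0, 2177]) cube([1039, 141, 86]);


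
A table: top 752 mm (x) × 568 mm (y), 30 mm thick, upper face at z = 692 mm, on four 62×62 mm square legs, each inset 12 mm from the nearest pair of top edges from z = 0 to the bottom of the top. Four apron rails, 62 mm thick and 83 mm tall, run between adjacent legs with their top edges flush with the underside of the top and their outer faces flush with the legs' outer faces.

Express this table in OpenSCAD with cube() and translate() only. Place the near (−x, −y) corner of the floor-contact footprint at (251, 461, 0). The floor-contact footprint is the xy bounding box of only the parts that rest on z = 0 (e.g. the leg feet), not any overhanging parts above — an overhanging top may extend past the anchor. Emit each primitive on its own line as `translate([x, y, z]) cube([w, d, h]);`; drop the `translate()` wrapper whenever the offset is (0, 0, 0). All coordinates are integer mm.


// leg_h = 692 - 30 = 662
// apron z = 662 - 83 = 579
translate([239, 449, 662]) cube([752, 568, 30]);
translate([251, 461, 0]) cube([62, 62, 662]);
translate([917, 461, 0]) cube([62, 62, 662]);
translate([251, 943, 0]) cube([62, 62, 662]);
translate([917, 943, 0]) cube([62, 62, 662]);
translate([313, 461, 579]) cube([604, 62, 83]);
translate([313, 943, 579]) cube([604, 62, 83]);
translate([251, 523, 579]) cube([62, 420, 83]);
translate([917, 523, 579]) cube([62, 420, 83]);


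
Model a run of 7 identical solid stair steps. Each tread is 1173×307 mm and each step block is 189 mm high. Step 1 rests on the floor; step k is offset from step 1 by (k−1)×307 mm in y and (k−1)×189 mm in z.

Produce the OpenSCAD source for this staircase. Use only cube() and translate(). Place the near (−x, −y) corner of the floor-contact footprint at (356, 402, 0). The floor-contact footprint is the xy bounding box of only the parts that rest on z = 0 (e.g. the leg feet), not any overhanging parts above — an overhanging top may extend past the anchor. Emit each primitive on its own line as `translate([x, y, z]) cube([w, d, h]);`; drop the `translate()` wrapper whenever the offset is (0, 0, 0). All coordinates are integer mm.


translate([356, 402, 0]) cube([1173, 307, 189]);
translate([356, 709, 189]) cube([1173, 307, 189]);
translate([356, 1016, 378]) cube([1173, 307, 189]);
translate([356, 1323, 567]) cube([1173, 307, 189]);
translate([356, 1630, 756]) cube([1173, 307, 189]);
translate([356, 1937, 945]) cube([1173, 307, 189]);
translate([356, 2244, 1134]) cube([1173, 307, 189]);


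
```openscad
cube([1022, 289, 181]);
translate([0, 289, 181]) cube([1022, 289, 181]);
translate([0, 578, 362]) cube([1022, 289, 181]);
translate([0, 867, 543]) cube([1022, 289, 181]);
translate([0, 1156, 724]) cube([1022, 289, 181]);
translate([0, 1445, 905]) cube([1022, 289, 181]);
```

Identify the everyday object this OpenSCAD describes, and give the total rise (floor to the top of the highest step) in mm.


A staircase. The total rise is 1086 mm.

6 identical blocks, each offset up and back from the previous — a staircase. Each step is 181 mm tall and there are 6 of them, so the total rise is 6 × 181 = 1086 mm.


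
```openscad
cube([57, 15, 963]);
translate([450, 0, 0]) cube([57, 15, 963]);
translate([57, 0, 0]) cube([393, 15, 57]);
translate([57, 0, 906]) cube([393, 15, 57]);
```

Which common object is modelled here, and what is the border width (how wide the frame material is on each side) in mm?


A picture frame. The border width is 57 mm.

Four thin pieces enclosing a rectangular opening — a picture frame. The two full-height stiles are 963 mm tall; the top rail sits at z = 906 and is 57 mm tall, so the border above the opening is 963 − 906 = 57 mm, matching the stile x-width.


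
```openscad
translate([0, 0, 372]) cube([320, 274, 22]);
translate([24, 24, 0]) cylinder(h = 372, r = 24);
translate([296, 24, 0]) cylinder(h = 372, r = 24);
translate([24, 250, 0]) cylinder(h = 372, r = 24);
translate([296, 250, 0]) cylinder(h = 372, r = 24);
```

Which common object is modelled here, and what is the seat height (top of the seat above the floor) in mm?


A stool. The seat height is 394 mm.

A 320×274×22 slab at z = 372 on four corner cylinders — a stool. The seat top is 372 + 22 = 394 mm.


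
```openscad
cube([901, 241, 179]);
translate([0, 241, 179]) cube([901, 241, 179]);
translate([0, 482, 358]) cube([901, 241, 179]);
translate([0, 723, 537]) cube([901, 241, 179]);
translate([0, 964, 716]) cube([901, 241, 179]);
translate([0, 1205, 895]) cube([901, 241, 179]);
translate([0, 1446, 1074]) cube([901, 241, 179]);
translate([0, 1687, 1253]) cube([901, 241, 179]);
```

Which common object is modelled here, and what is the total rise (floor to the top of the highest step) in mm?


A staircase. The total rise is 1432 mm.

8 identical blocks, each offset up and back from the previous — a staircase. Each step is 179 mm tall and there are 8 of them, so the total rise is 8 × 179 = 1432 mm.


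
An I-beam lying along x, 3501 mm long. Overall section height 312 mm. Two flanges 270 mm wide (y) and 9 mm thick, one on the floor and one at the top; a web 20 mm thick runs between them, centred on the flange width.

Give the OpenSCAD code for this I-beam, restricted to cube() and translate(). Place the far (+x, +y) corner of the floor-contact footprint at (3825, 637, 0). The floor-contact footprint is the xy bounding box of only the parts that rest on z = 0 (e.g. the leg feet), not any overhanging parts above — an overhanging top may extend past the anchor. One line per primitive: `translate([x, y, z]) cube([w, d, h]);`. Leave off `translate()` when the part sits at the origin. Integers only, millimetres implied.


translate([324, 367, 0]) cube([3501, 270, 9]);
translate([324, 492, 9]) cube([3501, 20, 294]);
translate([324, 367, 303]) cube([3501, 270, 9]);
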